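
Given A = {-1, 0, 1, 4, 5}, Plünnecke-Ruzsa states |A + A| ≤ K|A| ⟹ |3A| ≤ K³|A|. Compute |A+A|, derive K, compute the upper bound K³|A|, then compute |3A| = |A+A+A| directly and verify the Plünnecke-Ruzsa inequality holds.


|A| = 5.
Step 1: Compute A + A by enumerating all 25 pairs.
A + A = {-2, -1, 0, 1, 2, 3, 4, 5, 6, 8, 9, 10}, so |A + A| = 12.
Step 2: Doubling constant K = |A + A|/|A| = 12/5 = 12/5 ≈ 2.4000.
Step 3: Plünnecke-Ruzsa gives |3A| ≤ K³·|A| = (2.4000)³ · 5 ≈ 69.1200.
Step 4: Compute 3A = A + A + A directly by enumerating all triples (a,b,c) ∈ A³; |3A| = 19.
Step 5: Check 19 ≤ 69.1200? Yes ✓.

K = 12/5, Plünnecke-Ruzsa bound K³|A| ≈ 69.1200, |3A| = 19, inequality holds.


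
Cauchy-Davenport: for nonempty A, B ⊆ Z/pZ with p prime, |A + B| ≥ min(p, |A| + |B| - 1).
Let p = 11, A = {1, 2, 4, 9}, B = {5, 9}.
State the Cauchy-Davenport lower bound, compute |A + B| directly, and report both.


Cauchy-Davenport: |A + B| ≥ min(p, |A| + |B| - 1) for A, B nonempty in Z/pZ.
|A| = 4, |B| = 2, p = 11.
CD lower bound = min(11, 4 + 2 - 1) = min(11, 5) = 5.
Compute A + B mod 11 directly:
a = 1: 1+5=6, 1+9=10
a = 2: 2+5=7, 2+9=0
a = 4: 4+5=9, 4+9=2
a = 9: 9+5=3, 9+9=7
A + B = {0, 2, 3, 6, 7, 9, 10}, so |A + B| = 7.
Verify: 7 ≥ 5? Yes ✓.

CD lower bound = 5, actual |A + B| = 7.


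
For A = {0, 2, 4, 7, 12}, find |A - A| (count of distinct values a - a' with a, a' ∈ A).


A - A = {a - a' : a, a' ∈ A}; |A| = 5.
Bounds: 2|A|-1 ≤ |A - A| ≤ |A|² - |A| + 1, i.e. 9 ≤ |A - A| ≤ 21.
Note: 0 ∈ A - A always (from a - a). The set is symmetric: if d ∈ A - A then -d ∈ A - A.
Enumerate nonzero differences d = a - a' with a > a' (then include -d):
Positive differences: {2, 3, 4, 5, 7, 8, 10, 12}
Full difference set: {0} ∪ (positive diffs) ∪ (negative diffs).
|A - A| = 1 + 2·8 = 17 (matches direct enumeration: 17).

|A - A| = 17


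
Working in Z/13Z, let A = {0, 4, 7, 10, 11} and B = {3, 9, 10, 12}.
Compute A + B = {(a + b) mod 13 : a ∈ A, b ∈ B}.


Work in Z/13Z: reduce every sum a + b modulo 13.
Enumerate all 20 pairs:
a = 0: 0+3=3, 0+9=9, 0+10=10, 0+12=12
a = 4: 4+3=7, 4+9=0, 4+10=1, 4+12=3
a = 7: 7+3=10, 7+9=3, 7+10=4, 7+12=6
a = 10: 10+3=0, 10+9=6, 10+10=7, 10+12=9
a = 11: 11+3=1, 11+9=7, 11+10=8, 11+12=10
Distinct residues collected: {0, 1, 3, 4, 6, 7, 8, 9, 10, 12}
|A + B| = 10 (out of 13 total residues).

A + B = {0, 1, 3, 4, 6, 7, 8, 9, 10, 12}


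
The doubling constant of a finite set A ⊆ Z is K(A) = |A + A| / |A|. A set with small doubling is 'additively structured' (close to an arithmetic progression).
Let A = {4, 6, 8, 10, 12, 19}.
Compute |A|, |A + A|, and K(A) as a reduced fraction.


|A| = 6.
Compute A + A by enumerating all 36 pairs.
A + A = {8, 10, 12, 14, 16, 18, 20, 22, 23, 24, 25, 27, 29, 31, 38}, so |A + A| = 15.
K = |A + A| / |A| = 15/6 = 5/2 ≈ 2.5000.
Reference: AP of size 6 gives K = 11/6 ≈ 1.8333; a fully generic set of size 6 gives K ≈ 3.5000.

|A| = 6, |A + A| = 15, K = 15/6 = 5/2.


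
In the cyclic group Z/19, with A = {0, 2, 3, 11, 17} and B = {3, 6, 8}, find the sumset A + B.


Work in Z/19Z: reduce every sum a + b modulo 19.
Enumerate all 15 pairs:
a = 0: 0+3=3, 0+6=6, 0+8=8
a = 2: 2+3=5, 2+6=8, 2+8=10
a = 3: 3+3=6, 3+6=9, 3+8=11
a = 11: 11+3=14, 11+6=17, 11+8=0
a = 17: 17+3=1, 17+6=4, 17+8=6
Distinct residues collected: {0, 1, 3, 4, 5, 6, 8, 9, 10, 11, 14, 17}
|A + B| = 12 (out of 19 total residues).

A + B = {0, 1, 3, 4, 5, 6, 8, 9, 10, 11, 14, 17}


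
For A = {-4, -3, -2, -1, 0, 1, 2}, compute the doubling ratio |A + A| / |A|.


|A| = 7.
Compute A + A by enumerating all 49 pairs.
A + A = {-8, -7, -6, -5, -4, -3, -2, -1, 0, 1, 2, 3, 4}, so |A + A| = 13.
K = |A + A| / |A| = 13/7 (already in lowest terms) ≈ 1.8571.
Reference: AP of size 7 gives K = 13/7 ≈ 1.8571; a fully generic set of size 7 gives K ≈ 4.0000.

|A| = 7, |A + A| = 13, K = 13/7.


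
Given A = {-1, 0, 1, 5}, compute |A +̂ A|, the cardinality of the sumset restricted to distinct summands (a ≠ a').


Restricted sumset: A +̂ A = {a + a' : a ∈ A, a' ∈ A, a ≠ a'}.
Equivalently, take A + A and drop any sum 2a that is achievable ONLY as a + a for a ∈ A (i.e. sums representable only with equal summands).
Enumerate pairs (a, a') with a < a' (symmetric, so each unordered pair gives one sum; this covers all a ≠ a'):
  -1 + 0 = -1
  -1 + 1 = 0
  -1 + 5 = 4
  0 + 1 = 1
  0 + 5 = 5
  1 + 5 = 6
Collected distinct sums: {-1, 0, 1, 4, 5, 6}
|A +̂ A| = 6
(Reference bound: |A +̂ A| ≥ 2|A| - 3 for |A| ≥ 2, with |A| = 4 giving ≥ 5.)

|A +̂ A| = 6


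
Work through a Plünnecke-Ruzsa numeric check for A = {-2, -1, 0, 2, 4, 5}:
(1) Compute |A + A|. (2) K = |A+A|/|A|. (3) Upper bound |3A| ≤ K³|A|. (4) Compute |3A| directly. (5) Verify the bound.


|A| = 6.
Step 1: Compute A + A by enumerating all 36 pairs.
A + A = {-4, -3, -2, -1, 0, 1, 2, 3, 4, 5, 6, 7, 8, 9, 10}, so |A + A| = 15.
Step 2: Doubling constant K = |A + A|/|A| = 15/6 = 15/6 ≈ 2.5000.
Step 3: Plünnecke-Ruzsa gives |3A| ≤ K³·|A| = (2.5000)³ · 6 ≈ 93.7500.
Step 4: Compute 3A = A + A + A directly by enumerating all triples (a,b,c) ∈ A³; |3A| = 22.
Step 5: Check 22 ≤ 93.7500? Yes ✓.

K = 15/6, Plünnecke-Ruzsa bound K³|A| ≈ 93.7500, |3A| = 22, inequality holds.


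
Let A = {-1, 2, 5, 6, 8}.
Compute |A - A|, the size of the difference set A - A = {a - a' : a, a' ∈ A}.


A - A = {a - a' : a, a' ∈ A}; |A| = 5.
Bounds: 2|A|-1 ≤ |A - A| ≤ |A|² - |A| + 1, i.e. 9 ≤ |A - A| ≤ 21.
Note: 0 ∈ A - A always (from a - a). The set is symmetric: if d ∈ A - A then -d ∈ A - A.
Enumerate nonzero differences d = a - a' with a > a' (then include -d):
Positive differences: {1, 2, 3, 4, 6, 7, 9}
Full difference set: {0} ∪ (positive diffs) ∪ (negative diffs).
|A - A| = 1 + 2·7 = 15 (matches direct enumeration: 15).

|A - A| = 15


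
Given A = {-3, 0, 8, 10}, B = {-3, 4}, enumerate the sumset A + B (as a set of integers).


A + B = {a + b : a ∈ A, b ∈ B}.
Enumerate all |A|·|B| = 4·2 = 8 pairs (a, b) and collect distinct sums.
a = -3: -3+-3=-6, -3+4=1
a = 0: 0+-3=-3, 0+4=4
a = 8: 8+-3=5, 8+4=12
a = 10: 10+-3=7, 10+4=14
Collecting distinct sums: A + B = {-6, -3, 1, 4, 5, 7, 12, 14}
|A + B| = 8

A + B = {-6, -3, 1, 4, 5, 7, 12, 14}


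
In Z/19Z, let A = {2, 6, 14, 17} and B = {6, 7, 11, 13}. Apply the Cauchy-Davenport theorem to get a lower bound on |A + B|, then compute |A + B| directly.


Cauchy-Davenport: |A + B| ≥ min(p, |A| + |B| - 1) for A, B nonempty in Z/pZ.
|A| = 4, |B| = 4, p = 19.
CD lower bound = min(19, 4 + 4 - 1) = min(19, 7) = 7.
Compute A + B mod 19 directly:
a = 2: 2+6=8, 2+7=9, 2+11=13, 2+13=15
a = 6: 6+6=12, 6+7=13, 6+11=17, 6+13=0
a = 14: 14+6=1, 14+7=2, 14+11=6, 14+13=8
a = 17: 17+6=4, 17+7=5, 17+11=9, 17+13=11
A + B = {0, 1, 2, 4, 5, 6, 8, 9, 11, 12, 13, 15, 17}, so |A + B| = 13.
Verify: 13 ≥ 7? Yes ✓.

CD lower bound = 7, actual |A + B| = 13.


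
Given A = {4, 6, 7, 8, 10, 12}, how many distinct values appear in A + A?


A + A = {a + a' : a, a' ∈ A}; |A| = 6.
General bounds: 2|A| - 1 ≤ |A + A| ≤ |A|(|A|+1)/2, i.e. 11 ≤ |A + A| ≤ 21.
Lower bound 2|A|-1 is attained iff A is an arithmetic progression.
Enumerate sums a + a' for a ≤ a' (symmetric, so this suffices):
a = 4: 4+4=8, 4+6=10, 4+7=11, 4+8=12, 4+10=14, 4+12=16
a = 6: 6+6=12, 6+7=13, 6+8=14, 6+10=16, 6+12=18
a = 7: 7+7=14, 7+8=15, 7+10=17, 7+12=19
a = 8: 8+8=16, 8+10=18, 8+12=20
a = 10: 10+10=20, 10+12=22
a = 12: 12+12=24
Distinct sums: {8, 10, 11, 12, 13, 14, 15, 16, 17, 18, 19, 20, 22, 24}
|A + A| = 14

|A + A| = 14


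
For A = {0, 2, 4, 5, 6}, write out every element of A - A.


A - A = {a - a' : a, a' ∈ A}.
Compute a - a' for each ordered pair (a, a'):
a = 0: 0-0=0, 0-2=-2, 0-4=-4, 0-5=-5, 0-6=-6
a = 2: 2-0=2, 2-2=0, 2-4=-2, 2-5=-3, 2-6=-4
a = 4: 4-0=4, 4-2=2, 4-4=0, 4-5=-1, 4-6=-2
a = 5: 5-0=5, 5-2=3, 5-4=1, 5-5=0, 5-6=-1
a = 6: 6-0=6, 6-2=4, 6-4=2, 6-5=1, 6-6=0
Collecting distinct values (and noting 0 appears from a-a):
A - A = {-6, -5, -4, -3, -2, -1, 0, 1, 2, 3, 4, 5, 6}
|A - A| = 13

A - A = {-6, -5, -4, -3, -2, -1, 0, 1, 2, 3, 4, 5, 6}


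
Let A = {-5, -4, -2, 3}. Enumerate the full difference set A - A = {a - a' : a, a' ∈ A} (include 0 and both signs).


A - A = {a - a' : a, a' ∈ A}.
Compute a - a' for each ordered pair (a, a'):
a = -5: -5--5=0, -5--4=-1, -5--2=-3, -5-3=-8
a = -4: -4--5=1, -4--4=0, -4--2=-2, -4-3=-7
a = -2: -2--5=3, -2--4=2, -2--2=0, -2-3=-5
a = 3: 3--5=8, 3--4=7, 3--2=5, 3-3=0
Collecting distinct values (and noting 0 appears from a-a):
A - A = {-8, -7, -5, -3, -2, -1, 0, 1, 2, 3, 5, 7, 8}
|A - A| = 13

A - A = {-8, -7, -5, -3, -2, -1, 0, 1, 2, 3, 5, 7, 8}


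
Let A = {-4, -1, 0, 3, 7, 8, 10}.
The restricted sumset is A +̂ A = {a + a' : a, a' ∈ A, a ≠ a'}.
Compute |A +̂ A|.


Restricted sumset: A +̂ A = {a + a' : a ∈ A, a' ∈ A, a ≠ a'}.
Equivalently, take A + A and drop any sum 2a that is achievable ONLY as a + a for a ∈ A (i.e. sums representable only with equal summands).
Enumerate pairs (a, a') with a < a' (symmetric, so each unordered pair gives one sum; this covers all a ≠ a'):
  -4 + -1 = -5
  -4 + 0 = -4
  -4 + 3 = -1
  -4 + 7 = 3
  -4 + 8 = 4
  -4 + 10 = 6
  -1 + 0 = -1
  -1 + 3 = 2
  -1 + 7 = 6
  -1 + 8 = 7
  -1 + 10 = 9
  0 + 3 = 3
  0 + 7 = 7
  0 + 8 = 8
  0 + 10 = 10
  3 + 7 = 10
  3 + 8 = 11
  3 + 10 = 13
  7 + 8 = 15
  7 + 10 = 17
  8 + 10 = 18
Collected distinct sums: {-5, -4, -1, 2, 3, 4, 6, 7, 8, 9, 10, 11, 13, 15, 17, 18}
|A +̂ A| = 16
(Reference bound: |A +̂ A| ≥ 2|A| - 3 for |A| ≥ 2, with |A| = 7 giving ≥ 11.)

|A +̂ A| = 16


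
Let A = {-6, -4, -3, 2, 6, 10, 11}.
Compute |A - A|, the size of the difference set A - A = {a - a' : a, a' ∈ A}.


A - A = {a - a' : a, a' ∈ A}; |A| = 7.
Bounds: 2|A|-1 ≤ |A - A| ≤ |A|² - |A| + 1, i.e. 13 ≤ |A - A| ≤ 43.
Note: 0 ∈ A - A always (from a - a). The set is symmetric: if d ∈ A - A then -d ∈ A - A.
Enumerate nonzero differences d = a - a' with a > a' (then include -d):
Positive differences: {1, 2, 3, 4, 5, 6, 8, 9, 10, 12, 13, 14, 15, 16, 17}
Full difference set: {0} ∪ (positive diffs) ∪ (negative diffs).
|A - A| = 1 + 2·15 = 31 (matches direct enumeration: 31).

|A - A| = 31


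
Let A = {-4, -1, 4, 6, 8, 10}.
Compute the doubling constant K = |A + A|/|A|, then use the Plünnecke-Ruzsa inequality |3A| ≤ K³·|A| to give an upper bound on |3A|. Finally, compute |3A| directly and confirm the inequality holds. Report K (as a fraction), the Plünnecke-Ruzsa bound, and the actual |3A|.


|A| = 6.
Step 1: Compute A + A by enumerating all 36 pairs.
A + A = {-8, -5, -2, 0, 2, 3, 4, 5, 6, 7, 8, 9, 10, 12, 14, 16, 18, 20}, so |A + A| = 18.
Step 2: Doubling constant K = |A + A|/|A| = 18/6 = 18/6 ≈ 3.0000.
Step 3: Plünnecke-Ruzsa gives |3A| ≤ K³·|A| = (3.0000)³ · 6 ≈ 162.0000.
Step 4: Compute 3A = A + A + A directly by enumerating all triples (a,b,c) ∈ A³; |3A| = 33.
Step 5: Check 33 ≤ 162.0000? Yes ✓.

K = 18/6, Plünnecke-Ruzsa bound K³|A| ≈ 162.0000, |3A| = 33, inequality holds.


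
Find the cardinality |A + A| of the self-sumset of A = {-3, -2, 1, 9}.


A + A = {a + a' : a, a' ∈ A}; |A| = 4.
General bounds: 2|A| - 1 ≤ |A + A| ≤ |A|(|A|+1)/2, i.e. 7 ≤ |A + A| ≤ 10.
Lower bound 2|A|-1 is attained iff A is an arithmetic progression.
Enumerate sums a + a' for a ≤ a' (symmetric, so this suffices):
a = -3: -3+-3=-6, -3+-2=-5, -3+1=-2, -3+9=6
a = -2: -2+-2=-4, -2+1=-1, -2+9=7
a = 1: 1+1=2, 1+9=10
a = 9: 9+9=18
Distinct sums: {-6, -5, -4, -2, -1, 2, 6, 7, 10, 18}
|A + A| = 10

|A + A| = 10


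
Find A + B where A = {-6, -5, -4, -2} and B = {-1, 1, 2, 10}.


A + B = {a + b : a ∈ A, b ∈ B}.
Enumerate all |A|·|B| = 4·4 = 16 pairs (a, b) and collect distinct sums.
a = -6: -6+-1=-7, -6+1=-5, -6+2=-4, -6+10=4
a = -5: -5+-1=-6, -5+1=-4, -5+2=-3, -5+10=5
a = -4: -4+-1=-5, -4+1=-3, -4+2=-2, -4+10=6
a = -2: -2+-1=-3, -2+1=-1, -2+2=0, -2+10=8
Collecting distinct sums: A + B = {-7, -6, -5, -4, -3, -2, -1, 0, 4, 5, 6, 8}
|A + B| = 12

A + B = {-7, -6, -5, -4, -3, -2, -1, 0, 4, 5, 6, 8}


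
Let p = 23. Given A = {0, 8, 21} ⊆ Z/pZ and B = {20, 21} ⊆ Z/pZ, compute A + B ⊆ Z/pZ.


Work in Z/23Z: reduce every sum a + b modulo 23.
Enumerate all 6 pairs:
a = 0: 0+20=20, 0+21=21
a = 8: 8+20=5, 8+21=6
a = 21: 21+20=18, 21+21=19
Distinct residues collected: {5, 6, 18, 19, 20, 21}
|A + B| = 6 (out of 23 total residues).

A + B = {5, 6, 18, 19, 20, 21}


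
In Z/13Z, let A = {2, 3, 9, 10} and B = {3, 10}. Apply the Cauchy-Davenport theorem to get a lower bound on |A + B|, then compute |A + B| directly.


Cauchy-Davenport: |A + B| ≥ min(p, |A| + |B| - 1) for A, B nonempty in Z/pZ.
|A| = 4, |B| = 2, p = 13.
CD lower bound = min(13, 4 + 2 - 1) = min(13, 5) = 5.
Compute A + B mod 13 directly:
a = 2: 2+3=5, 2+10=12
a = 3: 3+3=6, 3+10=0
a = 9: 9+3=12, 9+10=6
a = 10: 10+3=0, 10+10=7
A + B = {0, 5, 6, 7, 12}, so |A + B| = 5.
Verify: 5 ≥ 5? Yes ✓.

CD lower bound = 5, actual |A + B| = 5.


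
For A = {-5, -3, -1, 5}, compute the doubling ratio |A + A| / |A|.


|A| = 4.
Compute A + A by enumerating all 16 pairs.
A + A = {-10, -8, -6, -4, -2, 0, 2, 4, 10}, so |A + A| = 9.
K = |A + A| / |A| = 9/4 (already in lowest terms) ≈ 2.2500.
Reference: AP of size 4 gives K = 7/4 ≈ 1.7500; a fully generic set of size 4 gives K ≈ 2.5000.

|A| = 4, |A + A| = 9, K = 9/4.


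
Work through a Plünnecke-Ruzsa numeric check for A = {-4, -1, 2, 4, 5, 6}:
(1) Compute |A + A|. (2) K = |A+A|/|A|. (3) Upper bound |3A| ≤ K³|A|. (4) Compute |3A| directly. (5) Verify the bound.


|A| = 6.
Step 1: Compute A + A by enumerating all 36 pairs.
A + A = {-8, -5, -2, 0, 1, 2, 3, 4, 5, 6, 7, 8, 9, 10, 11, 12}, so |A + A| = 16.
Step 2: Doubling constant K = |A + A|/|A| = 16/6 = 16/6 ≈ 2.6667.
Step 3: Plünnecke-Ruzsa gives |3A| ≤ K³·|A| = (2.6667)³ · 6 ≈ 113.7778.
Step 4: Compute 3A = A + A + A directly by enumerating all triples (a,b,c) ∈ A³; |3A| = 26.
Step 5: Check 26 ≤ 113.7778? Yes ✓.

K = 16/6, Plünnecke-Ruzsa bound K³|A| ≈ 113.7778, |3A| = 26, inequality holds.


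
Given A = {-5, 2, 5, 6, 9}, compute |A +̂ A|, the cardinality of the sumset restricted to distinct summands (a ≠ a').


Restricted sumset: A +̂ A = {a + a' : a ∈ A, a' ∈ A, a ≠ a'}.
Equivalently, take A + A and drop any sum 2a that is achievable ONLY as a + a for a ∈ A (i.e. sums representable only with equal summands).
Enumerate pairs (a, a') with a < a' (symmetric, so each unordered pair gives one sum; this covers all a ≠ a'):
  -5 + 2 = -3
  -5 + 5 = 0
  -5 + 6 = 1
  -5 + 9 = 4
  2 + 5 = 7
  2 + 6 = 8
  2 + 9 = 11
  5 + 6 = 11
  5 + 9 = 14
  6 + 9 = 15
Collected distinct sums: {-3, 0, 1, 4, 7, 8, 11, 14, 15}
|A +̂ A| = 9
(Reference bound: |A +̂ A| ≥ 2|A| - 3 for |A| ≥ 2, with |A| = 5 giving ≥ 7.)

|A +̂ A| = 9


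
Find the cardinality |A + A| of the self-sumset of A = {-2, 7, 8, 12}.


A + A = {a + a' : a, a' ∈ A}; |A| = 4.
General bounds: 2|A| - 1 ≤ |A + A| ≤ |A|(|A|+1)/2, i.e. 7 ≤ |A + A| ≤ 10.
Lower bound 2|A|-1 is attained iff A is an arithmetic progression.
Enumerate sums a + a' for a ≤ a' (symmetric, so this suffices):
a = -2: -2+-2=-4, -2+7=5, -2+8=6, -2+12=10
a = 7: 7+7=14, 7+8=15, 7+12=19
a = 8: 8+8=16, 8+12=20
a = 12: 12+12=24
Distinct sums: {-4, 5, 6, 10, 14, 15, 16, 19, 20, 24}
|A + A| = 10

|A + A| = 10


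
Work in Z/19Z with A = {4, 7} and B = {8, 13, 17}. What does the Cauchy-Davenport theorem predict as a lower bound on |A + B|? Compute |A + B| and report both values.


Cauchy-Davenport: |A + B| ≥ min(p, |A| + |B| - 1) for A, B nonempty in Z/pZ.
|A| = 2, |B| = 3, p = 19.
CD lower bound = min(19, 2 + 3 - 1) = min(19, 4) = 4.
Compute A + B mod 19 directly:
a = 4: 4+8=12, 4+13=17, 4+17=2
a = 7: 7+8=15, 7+13=1, 7+17=5
A + B = {1, 2, 5, 12, 15, 17}, so |A + B| = 6.
Verify: 6 ≥ 4? Yes ✓.

CD lower bound = 4, actual |A + B| = 6.


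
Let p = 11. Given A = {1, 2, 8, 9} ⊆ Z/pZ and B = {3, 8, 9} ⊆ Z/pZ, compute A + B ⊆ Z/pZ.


Work in Z/11Z: reduce every sum a + b modulo 11.
Enumerate all 12 pairs:
a = 1: 1+3=4, 1+8=9, 1+9=10
a = 2: 2+3=5, 2+8=10, 2+9=0
a = 8: 8+3=0, 8+8=5, 8+9=6
a = 9: 9+3=1, 9+8=6, 9+9=7
Distinct residues collected: {0, 1, 4, 5, 6, 7, 9, 10}
|A + B| = 8 (out of 11 total residues).

A + B = {0, 1, 4, 5, 6, 7, 9, 10}


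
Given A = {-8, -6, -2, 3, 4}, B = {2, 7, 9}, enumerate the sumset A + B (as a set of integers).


A + B = {a + b : a ∈ A, b ∈ B}.
Enumerate all |A|·|B| = 5·3 = 15 pairs (a, b) and collect distinct sums.
a = -8: -8+2=-6, -8+7=-1, -8+9=1
a = -6: -6+2=-4, -6+7=1, -6+9=3
a = -2: -2+2=0, -2+7=5, -2+9=7
a = 3: 3+2=5, 3+7=10, 3+9=12
a = 4: 4+2=6, 4+7=11, 4+9=13
Collecting distinct sums: A + B = {-6, -4, -1, 0, 1, 3, 5, 6, 7, 10, 11, 12, 13}
|A + B| = 13

A + B = {-6, -4, -1, 0, 1, 3, 5, 6, 7, 10, 11, 12, 13}


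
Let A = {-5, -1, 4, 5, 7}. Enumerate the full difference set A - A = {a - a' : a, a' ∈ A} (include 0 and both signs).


A - A = {a - a' : a, a' ∈ A}.
Compute a - a' for each ordered pair (a, a'):
a = -5: -5--5=0, -5--1=-4, -5-4=-9, -5-5=-10, -5-7=-12
a = -1: -1--5=4, -1--1=0, -1-4=-5, -1-5=-6, -1-7=-8
a = 4: 4--5=9, 4--1=5, 4-4=0, 4-5=-1, 4-7=-3
a = 5: 5--5=10, 5--1=6, 5-4=1, 5-5=0, 5-7=-2
a = 7: 7--5=12, 7--1=8, 7-4=3, 7-5=2, 7-7=0
Collecting distinct values (and noting 0 appears from a-a):
A - A = {-12, -10, -9, -8, -6, -5, -4, -3, -2, -1, 0, 1, 2, 3, 4, 5, 6, 8, 9, 10, 12}
|A - A| = 21

A - A = {-12, -10, -9, -8, -6, -5, -4, -3, -2, -1, 0, 1, 2, 3, 4, 5, 6, 8, 9, 10, 12}


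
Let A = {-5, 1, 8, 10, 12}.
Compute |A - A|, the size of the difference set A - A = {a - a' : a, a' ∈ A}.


A - A = {a - a' : a, a' ∈ A}; |A| = 5.
Bounds: 2|A|-1 ≤ |A - A| ≤ |A|² - |A| + 1, i.e. 9 ≤ |A - A| ≤ 21.
Note: 0 ∈ A - A always (from a - a). The set is symmetric: if d ∈ A - A then -d ∈ A - A.
Enumerate nonzero differences d = a - a' with a > a' (then include -d):
Positive differences: {2, 4, 6, 7, 9, 11, 13, 15, 17}
Full difference set: {0} ∪ (positive diffs) ∪ (negative diffs).
|A - A| = 1 + 2·9 = 19 (matches direct enumeration: 19).

|A - A| = 19


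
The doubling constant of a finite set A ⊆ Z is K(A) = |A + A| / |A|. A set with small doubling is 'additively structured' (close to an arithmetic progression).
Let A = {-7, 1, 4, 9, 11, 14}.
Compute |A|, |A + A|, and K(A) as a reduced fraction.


|A| = 6.
Compute A + A by enumerating all 36 pairs.
A + A = {-14, -6, -3, 2, 4, 5, 7, 8, 10, 12, 13, 15, 18, 20, 22, 23, 25, 28}, so |A + A| = 18.
K = |A + A| / |A| = 18/6 = 3/1 ≈ 3.0000.
Reference: AP of size 6 gives K = 11/6 ≈ 1.8333; a fully generic set of size 6 gives K ≈ 3.5000.

|A| = 6, |A + A| = 18, K = 18/6 = 3/1.


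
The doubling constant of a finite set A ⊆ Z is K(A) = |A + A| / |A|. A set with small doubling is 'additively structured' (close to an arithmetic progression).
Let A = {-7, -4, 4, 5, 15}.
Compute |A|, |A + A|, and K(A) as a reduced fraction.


|A| = 5.
Compute A + A by enumerating all 25 pairs.
A + A = {-14, -11, -8, -3, -2, 0, 1, 8, 9, 10, 11, 19, 20, 30}, so |A + A| = 14.
K = |A + A| / |A| = 14/5 (already in lowest terms) ≈ 2.8000.
Reference: AP of size 5 gives K = 9/5 ≈ 1.8000; a fully generic set of size 5 gives K ≈ 3.0000.

|A| = 5, |A + A| = 14, K = 14/5.


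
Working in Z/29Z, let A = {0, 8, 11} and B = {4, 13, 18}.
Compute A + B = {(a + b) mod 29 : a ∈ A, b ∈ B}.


Work in Z/29Z: reduce every sum a + b modulo 29.
Enumerate all 9 pairs:
a = 0: 0+4=4, 0+13=13, 0+18=18
a = 8: 8+4=12, 8+13=21, 8+18=26
a = 11: 11+4=15, 11+13=24, 11+18=0
Distinct residues collected: {0, 4, 12, 13, 15, 18, 21, 24, 26}
|A + B| = 9 (out of 29 total residues).

A + B = {0, 4, 12, 13, 15, 18, 21, 24, 26}


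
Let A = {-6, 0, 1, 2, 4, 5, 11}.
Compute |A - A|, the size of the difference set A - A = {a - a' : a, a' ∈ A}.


A - A = {a - a' : a, a' ∈ A}; |A| = 7.
Bounds: 2|A|-1 ≤ |A - A| ≤ |A|² - |A| + 1, i.e. 13 ≤ |A - A| ≤ 43.
Note: 0 ∈ A - A always (from a - a). The set is symmetric: if d ∈ A - A then -d ∈ A - A.
Enumerate nonzero differences d = a - a' with a > a' (then include -d):
Positive differences: {1, 2, 3, 4, 5, 6, 7, 8, 9, 10, 11, 17}
Full difference set: {0} ∪ (positive diffs) ∪ (negative diffs).
|A - A| = 1 + 2·12 = 25 (matches direct enumeration: 25).

|A - A| = 25


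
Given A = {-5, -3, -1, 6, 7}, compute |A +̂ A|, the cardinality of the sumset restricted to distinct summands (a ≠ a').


Restricted sumset: A +̂ A = {a + a' : a ∈ A, a' ∈ A, a ≠ a'}.
Equivalently, take A + A and drop any sum 2a that is achievable ONLY as a + a for a ∈ A (i.e. sums representable only with equal summands).
Enumerate pairs (a, a') with a < a' (symmetric, so each unordered pair gives one sum; this covers all a ≠ a'):
  -5 + -3 = -8
  -5 + -1 = -6
  -5 + 6 = 1
  -5 + 7 = 2
  -3 + -1 = -4
  -3 + 6 = 3
  -3 + 7 = 4
  -1 + 6 = 5
  -1 + 7 = 6
  6 + 7 = 13
Collected distinct sums: {-8, -6, -4, 1, 2, 3, 4, 5, 6, 13}
|A +̂ A| = 10
(Reference bound: |A +̂ A| ≥ 2|A| - 3 for |A| ≥ 2, with |A| = 5 giving ≥ 7.)

|A +̂ A| = 10


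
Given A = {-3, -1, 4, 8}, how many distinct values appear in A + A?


A + A = {a + a' : a, a' ∈ A}; |A| = 4.
General bounds: 2|A| - 1 ≤ |A + A| ≤ |A|(|A|+1)/2, i.e. 7 ≤ |A + A| ≤ 10.
Lower bound 2|A|-1 is attained iff A is an arithmetic progression.
Enumerate sums a + a' for a ≤ a' (symmetric, so this suffices):
a = -3: -3+-3=-6, -3+-1=-4, -3+4=1, -3+8=5
a = -1: -1+-1=-2, -1+4=3, -1+8=7
a = 4: 4+4=8, 4+8=12
a = 8: 8+8=16
Distinct sums: {-6, -4, -2, 1, 3, 5, 7, 8, 12, 16}
|A + A| = 10

|A + A| = 10


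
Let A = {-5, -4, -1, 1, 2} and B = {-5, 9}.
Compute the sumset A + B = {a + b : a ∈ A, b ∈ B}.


A + B = {a + b : a ∈ A, b ∈ B}.
Enumerate all |A|·|B| = 5·2 = 10 pairs (a, b) and collect distinct sums.
a = -5: -5+-5=-10, -5+9=4
a = -4: -4+-5=-9, -4+9=5
a = -1: -1+-5=-6, -1+9=8
a = 1: 1+-5=-4, 1+9=10
a = 2: 2+-5=-3, 2+9=11
Collecting distinct sums: A + B = {-10, -9, -6, -4, -3, 4, 5, 8, 10, 11}
|A + B| = 10

A + B = {-10, -9, -6, -4, -3, 4, 5, 8, 10, 11}


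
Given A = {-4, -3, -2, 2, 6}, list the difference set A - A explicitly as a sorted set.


A - A = {a - a' : a, a' ∈ A}.
Compute a - a' for each ordered pair (a, a'):
a = -4: -4--4=0, -4--3=-1, -4--2=-2, -4-2=-6, -4-6=-10
a = -3: -3--4=1, -3--3=0, -3--2=-1, -3-2=-5, -3-6=-9
a = -2: -2--4=2, -2--3=1, -2--2=0, -2-2=-4, -2-6=-8
a = 2: 2--4=6, 2--3=5, 2--2=4, 2-2=0, 2-6=-4
a = 6: 6--4=10, 6--3=9, 6--2=8, 6-2=4, 6-6=0
Collecting distinct values (and noting 0 appears from a-a):
A - A = {-10, -9, -8, -6, -5, -4, -2, -1, 0, 1, 2, 4, 5, 6, 8, 9, 10}
|A - A| = 17

A - A = {-10, -9, -8, -6, -5, -4, -2, -1, 0, 1, 2, 4, 5, 6, 8, 9, 10}


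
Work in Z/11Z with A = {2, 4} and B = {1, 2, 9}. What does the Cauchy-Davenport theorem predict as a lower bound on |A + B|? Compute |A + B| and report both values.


Cauchy-Davenport: |A + B| ≥ min(p, |A| + |B| - 1) for A, B nonempty in Z/pZ.
|A| = 2, |B| = 3, p = 11.
CD lower bound = min(11, 2 + 3 - 1) = min(11, 4) = 4.
Compute A + B mod 11 directly:
a = 2: 2+1=3, 2+2=4, 2+9=0
a = 4: 4+1=5, 4+2=6, 4+9=2
A + B = {0, 2, 3, 4, 5, 6}, so |A + B| = 6.
Verify: 6 ≥ 4? Yes ✓.

CD lower bound = 4, actual |A + B| = 6.


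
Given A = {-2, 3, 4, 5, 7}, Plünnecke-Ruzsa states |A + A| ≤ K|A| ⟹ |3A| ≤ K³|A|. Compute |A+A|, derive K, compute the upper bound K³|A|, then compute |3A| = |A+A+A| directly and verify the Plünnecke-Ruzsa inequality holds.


|A| = 5.
Step 1: Compute A + A by enumerating all 25 pairs.
A + A = {-4, 1, 2, 3, 5, 6, 7, 8, 9, 10, 11, 12, 14}, so |A + A| = 13.
Step 2: Doubling constant K = |A + A|/|A| = 13/5 = 13/5 ≈ 2.6000.
Step 3: Plünnecke-Ruzsa gives |3A| ≤ K³·|A| = (2.6000)³ · 5 ≈ 87.8800.
Step 4: Compute 3A = A + A + A directly by enumerating all triples (a,b,c) ∈ A³; |3A| = 22.
Step 5: Check 22 ≤ 87.8800? Yes ✓.

K = 13/5, Plünnecke-Ruzsa bound K³|A| ≈ 87.8800, |3A| = 22, inequality holds.


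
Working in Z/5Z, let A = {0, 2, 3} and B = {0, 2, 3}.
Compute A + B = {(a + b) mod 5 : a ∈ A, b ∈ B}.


Work in Z/5Z: reduce every sum a + b modulo 5.
Enumerate all 9 pairs:
a = 0: 0+0=0, 0+2=2, 0+3=3
a = 2: 2+0=2, 2+2=4, 2+3=0
a = 3: 3+0=3, 3+2=0, 3+3=1
Distinct residues collected: {0, 1, 2, 3, 4}
|A + B| = 5 (out of 5 total residues).

A + B = {0, 1, 2, 3, 4}


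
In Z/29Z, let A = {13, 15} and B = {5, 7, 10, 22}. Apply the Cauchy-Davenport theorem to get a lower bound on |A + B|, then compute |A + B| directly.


Cauchy-Davenport: |A + B| ≥ min(p, |A| + |B| - 1) for A, B nonempty in Z/pZ.
|A| = 2, |B| = 4, p = 29.
CD lower bound = min(29, 2 + 4 - 1) = min(29, 5) = 5.
Compute A + B mod 29 directly:
a = 13: 13+5=18, 13+7=20, 13+10=23, 13+22=6
a = 15: 15+5=20, 15+7=22, 15+10=25, 15+22=8
A + B = {6, 8, 18, 20, 22, 23, 25}, so |A + B| = 7.
Verify: 7 ≥ 5? Yes ✓.

CD lower bound = 5, actual |A + B| = 7.


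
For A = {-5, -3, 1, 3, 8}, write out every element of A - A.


A - A = {a - a' : a, a' ∈ A}.
Compute a - a' for each ordered pair (a, a'):
a = -5: -5--5=0, -5--3=-2, -5-1=-6, -5-3=-8, -5-8=-13
a = -3: -3--5=2, -3--3=0, -3-1=-4, -3-3=-6, -3-8=-11
a = 1: 1--5=6, 1--3=4, 1-1=0, 1-3=-2, 1-8=-7
a = 3: 3--5=8, 3--3=6, 3-1=2, 3-3=0, 3-8=-5
a = 8: 8--5=13, 8--3=11, 8-1=7, 8-3=5, 8-8=0
Collecting distinct values (and noting 0 appears from a-a):
A - A = {-13, -11, -8, -7, -6, -5, -4, -2, 0, 2, 4, 5, 6, 7, 8, 11, 13}
|A - A| = 17

A - A = {-13, -11, -8, -7, -6, -5, -4, -2, 0, 2, 4, 5, 6, 7, 8, 11, 13}


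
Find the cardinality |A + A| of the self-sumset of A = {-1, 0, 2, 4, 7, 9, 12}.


A + A = {a + a' : a, a' ∈ A}; |A| = 7.
General bounds: 2|A| - 1 ≤ |A + A| ≤ |A|(|A|+1)/2, i.e. 13 ≤ |A + A| ≤ 28.
Lower bound 2|A|-1 is attained iff A is an arithmetic progression.
Enumerate sums a + a' for a ≤ a' (symmetric, so this suffices):
a = -1: -1+-1=-2, -1+0=-1, -1+2=1, -1+4=3, -1+7=6, -1+9=8, -1+12=11
a = 0: 0+0=0, 0+2=2, 0+4=4, 0+7=7, 0+9=9, 0+12=12
a = 2: 2+2=4, 2+4=6, 2+7=9, 2+9=11, 2+12=14
a = 4: 4+4=8, 4+7=11, 4+9=13, 4+12=16
a = 7: 7+7=14, 7+9=16, 7+12=19
a = 9: 9+9=18, 9+12=21
a = 12: 12+12=24
Distinct sums: {-2, -1, 0, 1, 2, 3, 4, 6, 7, 8, 9, 11, 12, 13, 14, 16, 18, 19, 21, 24}
|A + A| = 20

|A + A| = 20


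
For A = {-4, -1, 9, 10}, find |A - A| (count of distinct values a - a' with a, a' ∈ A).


A - A = {a - a' : a, a' ∈ A}; |A| = 4.
Bounds: 2|A|-1 ≤ |A - A| ≤ |A|² - |A| + 1, i.e. 7 ≤ |A - A| ≤ 13.
Note: 0 ∈ A - A always (from a - a). The set is symmetric: if d ∈ A - A then -d ∈ A - A.
Enumerate nonzero differences d = a - a' with a > a' (then include -d):
Positive differences: {1, 3, 10, 11, 13, 14}
Full difference set: {0} ∪ (positive diffs) ∪ (negative diffs).
|A - A| = 1 + 2·6 = 13 (matches direct enumeration: 13).

|A - A| = 13


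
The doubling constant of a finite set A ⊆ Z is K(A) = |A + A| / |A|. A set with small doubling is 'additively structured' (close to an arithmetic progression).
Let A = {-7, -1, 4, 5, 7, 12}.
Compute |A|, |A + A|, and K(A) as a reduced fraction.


|A| = 6.
Compute A + A by enumerating all 36 pairs.
A + A = {-14, -8, -3, -2, 0, 3, 4, 5, 6, 8, 9, 10, 11, 12, 14, 16, 17, 19, 24}, so |A + A| = 19.
K = |A + A| / |A| = 19/6 (already in lowest terms) ≈ 3.1667.
Reference: AP of size 6 gives K = 11/6 ≈ 1.8333; a fully generic set of size 6 gives K ≈ 3.5000.

|A| = 6, |A + A| = 19, K = 19/6.


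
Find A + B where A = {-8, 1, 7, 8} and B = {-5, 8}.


A + B = {a + b : a ∈ A, b ∈ B}.
Enumerate all |A|·|B| = 4·2 = 8 pairs (a, b) and collect distinct sums.
a = -8: -8+-5=-13, -8+8=0
a = 1: 1+-5=-4, 1+8=9
a = 7: 7+-5=2, 7+8=15
a = 8: 8+-5=3, 8+8=16
Collecting distinct sums: A + B = {-13, -4, 0, 2, 3, 9, 15, 16}
|A + B| = 8

A + B = {-13, -4, 0, 2, 3, 9, 15, 16}


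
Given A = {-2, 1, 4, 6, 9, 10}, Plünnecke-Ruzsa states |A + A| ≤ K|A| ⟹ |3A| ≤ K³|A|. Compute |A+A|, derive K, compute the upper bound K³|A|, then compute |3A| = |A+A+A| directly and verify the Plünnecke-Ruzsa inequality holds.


|A| = 6.
Step 1: Compute A + A by enumerating all 36 pairs.
A + A = {-4, -1, 2, 4, 5, 7, 8, 10, 11, 12, 13, 14, 15, 16, 18, 19, 20}, so |A + A| = 17.
Step 2: Doubling constant K = |A + A|/|A| = 17/6 = 17/6 ≈ 2.8333.
Step 3: Plünnecke-Ruzsa gives |3A| ≤ K³·|A| = (2.8333)³ · 6 ≈ 136.4722.
Step 4: Compute 3A = A + A + A directly by enumerating all triples (a,b,c) ∈ A³; |3A| = 30.
Step 5: Check 30 ≤ 136.4722? Yes ✓.

K = 17/6, Plünnecke-Ruzsa bound K³|A| ≈ 136.4722, |3A| = 30, inequality holds.


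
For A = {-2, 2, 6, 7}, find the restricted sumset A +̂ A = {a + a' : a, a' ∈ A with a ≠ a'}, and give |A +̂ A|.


Restricted sumset: A +̂ A = {a + a' : a ∈ A, a' ∈ A, a ≠ a'}.
Equivalently, take A + A and drop any sum 2a that is achievable ONLY as a + a for a ∈ A (i.e. sums representable only with equal summands).
Enumerate pairs (a, a') with a < a' (symmetric, so each unordered pair gives one sum; this covers all a ≠ a'):
  -2 + 2 = 0
  -2 + 6 = 4
  -2 + 7 = 5
  2 + 6 = 8
  2 + 7 = 9
  6 + 7 = 13
Collected distinct sums: {0, 4, 5, 8, 9, 13}
|A +̂ A| = 6
(Reference bound: |A +̂ A| ≥ 2|A| - 3 for |A| ≥ 2, with |A| = 4 giving ≥ 5.)

|A +̂ A| = 6


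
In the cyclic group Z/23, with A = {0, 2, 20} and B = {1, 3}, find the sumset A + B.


Work in Z/23Z: reduce every sum a + b modulo 23.
Enumerate all 6 pairs:
a = 0: 0+1=1, 0+3=3
a = 2: 2+1=3, 2+3=5
a = 20: 20+1=21, 20+3=0
Distinct residues collected: {0, 1, 3, 5, 21}
|A + B| = 5 (out of 23 total residues).

A + B = {0, 1, 3, 5, 21}


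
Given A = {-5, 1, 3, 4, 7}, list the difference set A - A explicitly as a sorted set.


A - A = {a - a' : a, a' ∈ A}.
Compute a - a' for each ordered pair (a, a'):
a = -5: -5--5=0, -5-1=-6, -5-3=-8, -5-4=-9, -5-7=-12
a = 1: 1--5=6, 1-1=0, 1-3=-2, 1-4=-3, 1-7=-6
a = 3: 3--5=8, 3-1=2, 3-3=0, 3-4=-1, 3-7=-4
a = 4: 4--5=9, 4-1=3, 4-3=1, 4-4=0, 4-7=-3
a = 7: 7--5=12, 7-1=6, 7-3=4, 7-4=3, 7-7=0
Collecting distinct values (and noting 0 appears from a-a):
A - A = {-12, -9, -8, -6, -4, -3, -2, -1, 0, 1, 2, 3, 4, 6, 8, 9, 12}
|A - A| = 17

A - A = {-12, -9, -8, -6, -4, -3, -2, -1, 0, 1, 2, 3, 4, 6, 8, 9, 12}


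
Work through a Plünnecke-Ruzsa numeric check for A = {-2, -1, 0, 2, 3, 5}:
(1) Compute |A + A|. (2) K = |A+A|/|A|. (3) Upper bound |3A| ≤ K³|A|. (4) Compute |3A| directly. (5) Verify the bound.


|A| = 6.
Step 1: Compute A + A by enumerating all 36 pairs.
A + A = {-4, -3, -2, -1, 0, 1, 2, 3, 4, 5, 6, 7, 8, 10}, so |A + A| = 14.
Step 2: Doubling constant K = |A + A|/|A| = 14/6 = 14/6 ≈ 2.3333.
Step 3: Plünnecke-Ruzsa gives |3A| ≤ K³·|A| = (2.3333)³ · 6 ≈ 76.2222.
Step 4: Compute 3A = A + A + A directly by enumerating all triples (a,b,c) ∈ A³; |3A| = 21.
Step 5: Check 21 ≤ 76.2222? Yes ✓.

K = 14/6, Plünnecke-Ruzsa bound K³|A| ≈ 76.2222, |3A| = 21, inequality holds.


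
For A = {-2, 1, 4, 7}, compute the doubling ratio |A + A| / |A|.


|A| = 4.
Compute A + A by enumerating all 16 pairs.
A + A = {-4, -1, 2, 5, 8, 11, 14}, so |A + A| = 7.
K = |A + A| / |A| = 7/4 (already in lowest terms) ≈ 1.7500.
Reference: AP of size 4 gives K = 7/4 ≈ 1.7500; a fully generic set of size 4 gives K ≈ 2.5000.

|A| = 4, |A + A| = 7, K = 7/4.


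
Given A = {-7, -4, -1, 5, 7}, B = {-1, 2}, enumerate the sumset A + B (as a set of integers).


A + B = {a + b : a ∈ A, b ∈ B}.
Enumerate all |A|·|B| = 5·2 = 10 pairs (a, b) and collect distinct sums.
a = -7: -7+-1=-8, -7+2=-5
a = -4: -4+-1=-5, -4+2=-2
a = -1: -1+-1=-2, -1+2=1
a = 5: 5+-1=4, 5+2=7
a = 7: 7+-1=6, 7+2=9
Collecting distinct sums: A + B = {-8, -5, -2, 1, 4, 6, 7, 9}
|A + B| = 8

A + B = {-8, -5, -2, 1, 4, 6, 7, 9}


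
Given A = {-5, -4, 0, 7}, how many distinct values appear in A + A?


A + A = {a + a' : a, a' ∈ A}; |A| = 4.
General bounds: 2|A| - 1 ≤ |A + A| ≤ |A|(|A|+1)/2, i.e. 7 ≤ |A + A| ≤ 10.
Lower bound 2|A|-1 is attained iff A is an arithmetic progression.
Enumerate sums a + a' for a ≤ a' (symmetric, so this suffices):
a = -5: -5+-5=-10, -5+-4=-9, -5+0=-5, -5+7=2
a = -4: -4+-4=-8, -4+0=-4, -4+7=3
a = 0: 0+0=0, 0+7=7
a = 7: 7+7=14
Distinct sums: {-10, -9, -8, -5, -4, 0, 2, 3, 7, 14}
|A + A| = 10

|A + A| = 10


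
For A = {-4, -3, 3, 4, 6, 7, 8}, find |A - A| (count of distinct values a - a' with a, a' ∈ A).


A - A = {a - a' : a, a' ∈ A}; |A| = 7.
Bounds: 2|A|-1 ≤ |A - A| ≤ |A|² - |A| + 1, i.e. 13 ≤ |A - A| ≤ 43.
Note: 0 ∈ A - A always (from a - a). The set is symmetric: if d ∈ A - A then -d ∈ A - A.
Enumerate nonzero differences d = a - a' with a > a' (then include -d):
Positive differences: {1, 2, 3, 4, 5, 6, 7, 8, 9, 10, 11, 12}
Full difference set: {0} ∪ (positive diffs) ∪ (negative diffs).
|A - A| = 1 + 2·12 = 25 (matches direct enumeration: 25).

|A - A| = 25


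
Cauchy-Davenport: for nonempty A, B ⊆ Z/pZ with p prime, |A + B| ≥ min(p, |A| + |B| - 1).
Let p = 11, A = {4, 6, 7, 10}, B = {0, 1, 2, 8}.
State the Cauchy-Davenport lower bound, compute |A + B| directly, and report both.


Cauchy-Davenport: |A + B| ≥ min(p, |A| + |B| - 1) for A, B nonempty in Z/pZ.
|A| = 4, |B| = 4, p = 11.
CD lower bound = min(11, 4 + 4 - 1) = min(11, 7) = 7.
Compute A + B mod 11 directly:
a = 4: 4+0=4, 4+1=5, 4+2=6, 4+8=1
a = 6: 6+0=6, 6+1=7, 6+2=8, 6+8=3
a = 7: 7+0=7, 7+1=8, 7+2=9, 7+8=4
a = 10: 10+0=10, 10+1=0, 10+2=1, 10+8=7
A + B = {0, 1, 3, 4, 5, 6, 7, 8, 9, 10}, so |A + B| = 10.
Verify: 10 ≥ 7? Yes ✓.

CD lower bound = 7, actual |A + B| = 10.


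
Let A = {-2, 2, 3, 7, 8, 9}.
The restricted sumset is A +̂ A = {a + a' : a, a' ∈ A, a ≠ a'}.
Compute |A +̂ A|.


Restricted sumset: A +̂ A = {a + a' : a ∈ A, a' ∈ A, a ≠ a'}.
Equivalently, take A + A and drop any sum 2a that is achievable ONLY as a + a for a ∈ A (i.e. sums representable only with equal summands).
Enumerate pairs (a, a') with a < a' (symmetric, so each unordered pair gives one sum; this covers all a ≠ a'):
  -2 + 2 = 0
  -2 + 3 = 1
  -2 + 7 = 5
  -2 + 8 = 6
  -2 + 9 = 7
  2 + 3 = 5
  2 + 7 = 9
  2 + 8 = 10
  2 + 9 = 11
  3 + 7 = 10
  3 + 8 = 11
  3 + 9 = 12
  7 + 8 = 15
  7 + 9 = 16
  8 + 9 = 17
Collected distinct sums: {0, 1, 5, 6, 7, 9, 10, 11, 12, 15, 16, 17}
|A +̂ A| = 12
(Reference bound: |A +̂ A| ≥ 2|A| - 3 for |A| ≥ 2, with |A| = 6 giving ≥ 9.)

|A +̂ A| = 12


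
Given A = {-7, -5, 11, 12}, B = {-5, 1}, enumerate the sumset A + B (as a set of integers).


A + B = {a + b : a ∈ A, b ∈ B}.
Enumerate all |A|·|B| = 4·2 = 8 pairs (a, b) and collect distinct sums.
a = -7: -7+-5=-12, -7+1=-6
a = -5: -5+-5=-10, -5+1=-4
a = 11: 11+-5=6, 11+1=12
a = 12: 12+-5=7, 12+1=13
Collecting distinct sums: A + B = {-12, -10, -6, -4, 6, 7, 12, 13}
|A + B| = 8

A + B = {-12, -10, -6, -4, 6, 7, 12, 13}


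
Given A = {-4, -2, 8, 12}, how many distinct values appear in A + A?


A + A = {a + a' : a, a' ∈ A}; |A| = 4.
General bounds: 2|A| - 1 ≤ |A + A| ≤ |A|(|A|+1)/2, i.e. 7 ≤ |A + A| ≤ 10.
Lower bound 2|A|-1 is attained iff A is an arithmetic progression.
Enumerate sums a + a' for a ≤ a' (symmetric, so this suffices):
a = -4: -4+-4=-8, -4+-2=-6, -4+8=4, -4+12=8
a = -2: -2+-2=-4, -2+8=6, -2+12=10
a = 8: 8+8=16, 8+12=20
a = 12: 12+12=24
Distinct sums: {-8, -6, -4, 4, 6, 8, 10, 16, 20, 24}
|A + A| = 10

|A + A| = 10


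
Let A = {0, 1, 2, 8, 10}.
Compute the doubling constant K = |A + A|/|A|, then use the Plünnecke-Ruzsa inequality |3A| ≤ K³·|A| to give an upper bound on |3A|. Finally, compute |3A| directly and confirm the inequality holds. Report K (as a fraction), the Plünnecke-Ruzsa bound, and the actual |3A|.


|A| = 5.
Step 1: Compute A + A by enumerating all 25 pairs.
A + A = {0, 1, 2, 3, 4, 8, 9, 10, 11, 12, 16, 18, 20}, so |A + A| = 13.
Step 2: Doubling constant K = |A + A|/|A| = 13/5 = 13/5 ≈ 2.6000.
Step 3: Plünnecke-Ruzsa gives |3A| ≤ K³·|A| = (2.6000)³ · 5 ≈ 87.8800.
Step 4: Compute 3A = A + A + A directly by enumerating all triples (a,b,c) ∈ A³; |3A| = 25.
Step 5: Check 25 ≤ 87.8800? Yes ✓.

K = 13/5, Plünnecke-Ruzsa bound K³|A| ≈ 87.8800, |3A| = 25, inequality holds.


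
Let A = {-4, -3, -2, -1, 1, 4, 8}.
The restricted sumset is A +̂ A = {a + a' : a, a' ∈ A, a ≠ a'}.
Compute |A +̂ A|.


Restricted sumset: A +̂ A = {a + a' : a ∈ A, a' ∈ A, a ≠ a'}.
Equivalently, take A + A and drop any sum 2a that is achievable ONLY as a + a for a ∈ A (i.e. sums representable only with equal summands).
Enumerate pairs (a, a') with a < a' (symmetric, so each unordered pair gives one sum; this covers all a ≠ a'):
  -4 + -3 = -7
  -4 + -2 = -6
  -4 + -1 = -5
  -4 + 1 = -3
  -4 + 4 = 0
  -4 + 8 = 4
  -3 + -2 = -5
  -3 + -1 = -4
  -3 + 1 = -2
  -3 + 4 = 1
  -3 + 8 = 5
  -2 + -1 = -3
  -2 + 1 = -1
  -2 + 4 = 2
  -2 + 8 = 6
  -1 + 1 = 0
  -1 + 4 = 3
  -1 + 8 = 7
  1 + 4 = 5
  1 + 8 = 9
  4 + 8 = 12
Collected distinct sums: {-7, -6, -5, -4, -3, -2, -1, 0, 1, 2, 3, 4, 5, 6, 7, 9, 12}
|A +̂ A| = 17
(Reference bound: |A +̂ A| ≥ 2|A| - 3 for |A| ≥ 2, with |A| = 7 giving ≥ 11.)

|A +̂ A| = 17


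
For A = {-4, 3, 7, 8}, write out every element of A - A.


A - A = {a - a' : a, a' ∈ A}.
Compute a - a' for each ordered pair (a, a'):
a = -4: -4--4=0, -4-3=-7, -4-7=-11, -4-8=-12
a = 3: 3--4=7, 3-3=0, 3-7=-4, 3-8=-5
a = 7: 7--4=11, 7-3=4, 7-7=0, 7-8=-1
a = 8: 8--4=12, 8-3=5, 8-7=1, 8-8=0
Collecting distinct values (and noting 0 appears from a-a):
A - A = {-12, -11, -7, -5, -4, -1, 0, 1, 4, 5, 7, 11, 12}
|A - A| = 13

A - A = {-12, -11, -7, -5, -4, -1, 0, 1, 4, 5, 7, 11, 12}


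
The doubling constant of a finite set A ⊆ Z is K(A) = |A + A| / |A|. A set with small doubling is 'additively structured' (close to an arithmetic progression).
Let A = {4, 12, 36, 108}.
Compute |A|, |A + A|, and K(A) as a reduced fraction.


|A| = 4.
Compute A + A by enumerating all 16 pairs.
A + A = {8, 16, 24, 40, 48, 72, 112, 120, 144, 216}, so |A + A| = 10.
K = |A + A| / |A| = 10/4 = 5/2 ≈ 2.5000.
Reference: AP of size 4 gives K = 7/4 ≈ 1.7500; a fully generic set of size 4 gives K ≈ 2.5000.

|A| = 4, |A + A| = 10, K = 10/4 = 5/2.


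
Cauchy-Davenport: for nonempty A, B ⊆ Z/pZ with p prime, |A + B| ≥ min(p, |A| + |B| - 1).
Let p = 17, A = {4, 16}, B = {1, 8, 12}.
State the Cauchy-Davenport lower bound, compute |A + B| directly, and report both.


Cauchy-Davenport: |A + B| ≥ min(p, |A| + |B| - 1) for A, B nonempty in Z/pZ.
|A| = 2, |B| = 3, p = 17.
CD lower bound = min(17, 2 + 3 - 1) = min(17, 4) = 4.
Compute A + B mod 17 directly:
a = 4: 4+1=5, 4+8=12, 4+12=16
a = 16: 16+1=0, 16+8=7, 16+12=11
A + B = {0, 5, 7, 11, 12, 16}, so |A + B| = 6.
Verify: 6 ≥ 4? Yes ✓.

CD lower bound = 4, actual |A + B| = 6.


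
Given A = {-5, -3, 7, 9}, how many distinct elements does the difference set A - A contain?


A - A = {a - a' : a, a' ∈ A}; |A| = 4.
Bounds: 2|A|-1 ≤ |A - A| ≤ |A|² - |A| + 1, i.e. 7 ≤ |A - A| ≤ 13.
Note: 0 ∈ A - A always (from a - a). The set is symmetric: if d ∈ A - A then -d ∈ A - A.
Enumerate nonzero differences d = a - a' with a > a' (then include -d):
Positive differences: {2, 10, 12, 14}
Full difference set: {0} ∪ (positive diffs) ∪ (negative diffs).
|A - A| = 1 + 2·4 = 9 (matches direct enumeration: 9).

|A - A| = 9


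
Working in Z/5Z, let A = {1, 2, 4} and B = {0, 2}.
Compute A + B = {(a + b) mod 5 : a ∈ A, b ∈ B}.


Work in Z/5Z: reduce every sum a + b modulo 5.
Enumerate all 6 pairs:
a = 1: 1+0=1, 1+2=3
a = 2: 2+0=2, 2+2=4
a = 4: 4+0=4, 4+2=1
Distinct residues collected: {1, 2, 3, 4}
|A + B| = 4 (out of 5 total residues).

A + B = {1, 2, 3, 4}


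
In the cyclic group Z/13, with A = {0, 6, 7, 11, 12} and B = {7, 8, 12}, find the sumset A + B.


Work in Z/13Z: reduce every sum a + b modulo 13.
Enumerate all 15 pairs:
a = 0: 0+7=7, 0+8=8, 0+12=12
a = 6: 6+7=0, 6+8=1, 6+12=5
a = 7: 7+7=1, 7+8=2, 7+12=6
a = 11: 11+7=5, 11+8=6, 11+12=10
a = 12: 12+7=6, 12+8=7, 12+12=11
Distinct residues collected: {0, 1, 2, 5, 6, 7, 8, 10, 11, 12}
|A + B| = 10 (out of 13 total residues).

A + B = {0, 1, 2, 5, 6, 7, 8, 10, 11, 12}
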